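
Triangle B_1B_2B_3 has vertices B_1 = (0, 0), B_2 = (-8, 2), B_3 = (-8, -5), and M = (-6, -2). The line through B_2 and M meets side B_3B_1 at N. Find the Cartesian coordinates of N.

(-16/3, -10/3)

Barycentric coordinates of M with respect to B_1B_2B_3: (1/4, 1/4, 1/2).
On side B_3B_1 the B_2-coordinate is zero; dropping M's B_2-weight 1/4 and renormalizing the remaining 1/2 : 1/4 gives weights 2/3, 1/3 on B_3, B_1.
N = (2/3)·(-8, -5) + (1/3)·(0, 0) = (-16/3, -10/3).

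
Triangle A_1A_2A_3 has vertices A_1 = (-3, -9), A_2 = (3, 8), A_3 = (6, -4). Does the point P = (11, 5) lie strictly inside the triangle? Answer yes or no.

no

Barycentric coordinates of P: (-29/41, 56/123, 154/123).
The three coordinates are negative, positive, positive; a point is interior exactly when all three are positive.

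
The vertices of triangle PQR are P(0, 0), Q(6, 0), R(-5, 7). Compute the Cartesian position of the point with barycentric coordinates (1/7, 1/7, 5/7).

(-19/7, 5)

S = (1/7)·P + (1/7)·Q + (5/7)·R.
x-coordinate: (1/7)·0 + (1/7)·6 + (5/7)·(-5) = -19/7.
y-coordinate: (1/7)·0 + (1/7)·0 + (5/7)·7 = 5.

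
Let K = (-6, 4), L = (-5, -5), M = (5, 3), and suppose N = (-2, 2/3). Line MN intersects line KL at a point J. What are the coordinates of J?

Barycentric coordinates of N with respect to KLM: (1/3, 1/3, 1/3).
On side KL the M-coordinate is zero; dropping N's M-weight 1/3 and renormalizing the remaining 1/3 : 1/3 gives weights 1/2, 1/2 on K, L.
J = (1/2)·(-6, 4) + (1/2)·(-5, -5) = (-11/2, -1/2).

(-11/2, -1/2)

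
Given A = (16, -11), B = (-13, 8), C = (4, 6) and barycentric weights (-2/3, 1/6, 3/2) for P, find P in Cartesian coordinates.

P = (-2/3)·A + (1/6)·B + (3/2)·C.
x-coordinate: (-2/3)·16 + (1/6)·(-13) + (3/2)·4 = -41/6.
y-coordinate: (-2/3)·(-11) + (1/6)·8 + (3/2)·6 = 53/3.

(-41/6, 53/3)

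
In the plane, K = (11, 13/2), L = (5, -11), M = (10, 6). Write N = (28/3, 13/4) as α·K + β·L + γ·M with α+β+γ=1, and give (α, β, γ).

Signed area of the reference triangle: [KLM] = ½·(11·(-11−6) + 5·(6−(13/2)) + 10·(13/2−(-11))) = ½·(-187 − 5/2 + 175) = -29/4.
[NLM] = ½·((28/3)·(-11−6) + 5·(6−(13/4)) + 10·(13/4−(-11))) = ½·(-476/3 + 55/4 + 285/2) = -29/24, so the K-coordinate is (-29/24)/(-29/4) = 1/6.
[KNM] = ½·(11·(13/4−6) + (28/3)·(6−(13/2)) + 10·(13/2−(13/4))) = ½·(-121/4 − 14/3 + 65/2) = -29/24, so the L-coordinate is 1/6.
[KLN] = ½·(11·(-11−(13/4)) + 5·(13/4−(13/2)) + (28/3)·(13/2−(-11))) = ½·(-627/4 − 65/4 + 490/3) = -29/6, so the M-coordinate is 2/3.
Check: 1/6 + 1/6 + 2/3 = 1.

(1/6, 1/6, 2/3)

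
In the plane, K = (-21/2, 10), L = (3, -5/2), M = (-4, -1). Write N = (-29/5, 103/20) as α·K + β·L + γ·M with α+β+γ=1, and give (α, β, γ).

(3/5, 3/10, 1/10)

Signed area of the reference triangle: [KLM] = ½·((-21/2)·(-5/2−(-1)) + 3·(-1−10) + (-4)·(10−(-5/2))) = ½·(63/4 − 33 − 50) = -269/8.
[NLM] = ½·((-29/5)·(-5/2−(-1)) + 3·(-1−(103/20)) + (-4)·(103/20−(-5/2))) = ½·(87/10 − 369/20 − 153/5) = -807/40, so the K-coordinate is (-807/40)/(-269/8) = 3/5.
[KNM] = ½·((-21/2)·(103/20−(-1)) + (-29/5)·(-1−10) + (-4)·(10−(103/20))) = ½·(-2583/40 + 319/5 − 97/5) = -807/80, so the L-coordinate is 3/10.
[KLN] = ½·((-21/2)·(-5/2−(103/20)) + 3·(103/20−10) + (-29/5)·(10−(-5/2))) = ½·(3213/40 − 291/20 − 145/2) = -269/80, so the M-coordinate is 1/10.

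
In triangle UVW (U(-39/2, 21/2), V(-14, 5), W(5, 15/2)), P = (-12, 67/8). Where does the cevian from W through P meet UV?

(-53/3, 26/3)

Barycentric coordinates of P with respect to UVW: (1/2, 1/4, 1/4).
On side UV the W-coordinate is zero; dropping P's W-weight 1/4 and renormalizing the remaining 1/2 : 1/4 gives weights 2/3, 1/3 on U, V.
Q = (2/3)·(-39/2, 21/2) + (1/3)·(-14, 5) = (-53/3, 26/3).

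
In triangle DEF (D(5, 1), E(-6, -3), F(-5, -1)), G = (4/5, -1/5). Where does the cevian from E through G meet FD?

Barycentric coordinates of G with respect to DEF: (3/5, 1/5, 1/5).
On side FD the E-coordinate is zero; dropping G's E-weight 1/5 and renormalizing the remaining 1/5 : 3/5 gives weights 1/4, 3/4 on F, D.
H = (1/4)·(-5, -1) + (3/4)·(5, 1) = (5/2, 1/2).

(5/2, 1/2)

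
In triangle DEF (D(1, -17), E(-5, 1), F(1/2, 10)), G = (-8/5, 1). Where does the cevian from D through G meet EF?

(-9/4, 11/2)

Barycentric coordinates of G with respect to DEF: (1/5, 2/5, 2/5).
On side EF the D-coordinate is zero; dropping G's D-weight 1/5 and renormalizing the remaining 2/5 : 2/5 gives weights 1/2, 1/2 on E, F.
H = (1/2)·(-5, 1) + (1/2)·(1/2, 10) = (-9/4, 11/2).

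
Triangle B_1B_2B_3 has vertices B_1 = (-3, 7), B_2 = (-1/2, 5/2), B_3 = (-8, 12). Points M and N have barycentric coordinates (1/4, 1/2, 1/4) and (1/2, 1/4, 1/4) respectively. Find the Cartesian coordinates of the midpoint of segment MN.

(-53/16, 105/16)

Barycentric coordinates of the midpoint are the average: (3/8, 3/8, 1/4).
Converting: (3/8)·B_1 + (3/8)·B_2 + (1/4)·B_3 = (-53/16, 105/16).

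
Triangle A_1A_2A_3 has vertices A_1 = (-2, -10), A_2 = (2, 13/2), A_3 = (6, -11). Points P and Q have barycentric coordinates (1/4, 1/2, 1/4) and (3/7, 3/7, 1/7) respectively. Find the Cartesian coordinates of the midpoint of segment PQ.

Barycentric coordinates of the midpoint are the average: (19/56, 13/28, 11/56).
Converting: (19/56)·A_1 + (13/28)·A_2 + (11/56)·A_3 = (10/7, -71/28).

(10/7, -71/28)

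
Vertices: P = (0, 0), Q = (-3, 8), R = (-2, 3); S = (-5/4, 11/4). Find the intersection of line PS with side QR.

(-5/2, 11/2)

Barycentric coordinates of S with respect to PQR: (1/2, 1/4, 1/4).
On side QR the P-coordinate is zero; dropping S's P-weight 1/2 and renormalizing the remaining 1/4 : 1/4 gives weights 1/2, 1/2 on Q, R.
T = (1/2)·(-3, 8) + (1/2)·(-2, 3) = (-5/2, 11/2).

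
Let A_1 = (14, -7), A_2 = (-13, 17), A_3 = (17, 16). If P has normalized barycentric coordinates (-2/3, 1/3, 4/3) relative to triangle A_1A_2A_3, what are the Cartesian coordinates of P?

P = (-2/3)·A_1 + (1/3)·A_2 + (4/3)·A_3.
x-coordinate: (-2/3)·14 + (1/3)·(-13) + (4/3)·17 = 9.
y-coordinate: (-2/3)·(-7) + (1/3)·17 + (4/3)·16 = 95/3.

(9, 95/3)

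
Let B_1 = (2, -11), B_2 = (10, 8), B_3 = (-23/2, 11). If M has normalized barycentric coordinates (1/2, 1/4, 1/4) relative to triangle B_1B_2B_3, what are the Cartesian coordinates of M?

(5/8, -3/4)

M = (1/2)·B_1 + (1/4)·B_2 + (1/4)·B_3.
x-coordinate: (1/2)·2 + (1/4)·10 + (1/4)·(-23/2) = 5/8.
y-coordinate: (1/2)·(-11) + (1/4)·8 + (1/4)·11 = -3/4.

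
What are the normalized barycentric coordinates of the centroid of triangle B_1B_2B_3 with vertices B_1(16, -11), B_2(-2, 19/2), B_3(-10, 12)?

The centroid is the average of the vertices, so each weight is 1/3.

(1/3, 1/3, 1/3)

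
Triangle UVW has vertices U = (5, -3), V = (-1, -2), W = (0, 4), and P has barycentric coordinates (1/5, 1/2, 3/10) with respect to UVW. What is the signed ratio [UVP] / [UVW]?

3/10

The signed ratio [UVP]/[UVW] equals the barycentric coordinate of P at vertex W, which is 3/10.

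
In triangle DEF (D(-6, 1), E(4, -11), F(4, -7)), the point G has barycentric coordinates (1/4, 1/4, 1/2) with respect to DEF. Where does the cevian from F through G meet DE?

(-1, -5)

Line FG meets DE where the F-coordinate vanishes; zeroing G's F-weight and renormalizing leaves D, E-weights 1/4 : 1/4 → (1/2, 1/2).
So H = (1/2)·D + (1/2)·E = (-1, -5).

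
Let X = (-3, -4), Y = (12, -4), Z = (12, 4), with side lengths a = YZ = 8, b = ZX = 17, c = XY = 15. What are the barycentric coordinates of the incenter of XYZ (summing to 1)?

(1/5, 17/40, 3/8)

The incenter has barycentric coordinates proportional to the opposite side lengths: (8 : 17 : 15).
Normalizing by 8+17+15 = 40 gives (1/5, 17/40, 3/8).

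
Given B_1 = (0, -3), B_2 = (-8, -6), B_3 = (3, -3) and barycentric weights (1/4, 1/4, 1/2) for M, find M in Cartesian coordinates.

M = (1/4)·B_1 + (1/4)·B_2 + (1/2)·B_3.
x-coordinate: (1/4)·0 + (1/4)·(-8) + (1/2)·3 = -1/2.
y-coordinate: (1/4)·(-3) + (1/4)·(-6) + (1/2)·(-3) = -15/4.

(-1/2, -15/4)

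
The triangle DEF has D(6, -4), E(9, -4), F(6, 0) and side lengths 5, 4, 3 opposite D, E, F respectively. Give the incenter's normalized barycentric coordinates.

The incenter has barycentric coordinates proportional to the opposite side lengths: (5 : 4 : 3).
Normalizing by 5+4+3 = 12 gives (5/12, 1/3, 1/4).

(5/12, 1/3, 1/4)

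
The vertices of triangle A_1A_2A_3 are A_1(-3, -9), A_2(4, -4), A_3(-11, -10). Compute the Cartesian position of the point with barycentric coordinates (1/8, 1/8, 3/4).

(-65/8, -73/8)

P = (1/8)·A_1 + (1/8)·A_2 + (3/4)·A_3.
x-coordinate: (1/8)·(-3) + (1/8)·4 + (3/4)·(-11) = -65/8.
y-coordinate: (1/8)·(-9) + (1/8)·(-4) + (3/4)·(-10) = -73/8.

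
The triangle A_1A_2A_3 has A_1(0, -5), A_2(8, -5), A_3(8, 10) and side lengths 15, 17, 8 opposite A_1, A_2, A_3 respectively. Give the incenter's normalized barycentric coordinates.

(3/8, 17/40, 1/5)

The incenter has barycentric coordinates proportional to the opposite side lengths: (15 : 17 : 8).
Normalizing by 15+17+8 = 40 gives (3/8, 17/40, 1/5).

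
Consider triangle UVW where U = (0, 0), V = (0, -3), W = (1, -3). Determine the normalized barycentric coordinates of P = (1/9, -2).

(1/3, 5/9, 1/9)

Signed area of the reference triangle: [UVW] = ½·(0·(-3−(-3)) + 0·(-3−0) + 1·(0−(-3))) = ½·(0 + 0 + 3) = 3/2.
[PVW] = ½·((1/9)·(-3−(-3)) + 0·(-3−(-2)) + 1·(-2−(-3))) = ½·(0 + 0 + 1) = 1/2, so the U-coordinate is (1/2)/(3/2) = 1/3.
[UPW] = ½·(0·(-2−(-3)) + (1/9)·(-3−0) + 1·(0−(-2))) = ½·(0 − 1/3 + 2) = 5/6, so the V-coordinate is 5/9.
[UVP] = ½·(0·(-3−(-2)) + 0·(-2−0) + (1/9)·(0−(-3))) = ½·(0 + 0 + 1/3) = 1/6, so the W-coordinate is 1/9.
Check: 1/3 + 5/9 + 1/9 = 1.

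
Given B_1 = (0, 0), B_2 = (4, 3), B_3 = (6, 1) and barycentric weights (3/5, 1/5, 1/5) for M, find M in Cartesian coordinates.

M = (3/5)·B_1 + (1/5)·B_2 + (1/5)·B_3.
x-coordinate: (3/5)·0 + (1/5)·4 + (1/5)·6 = 2.
y-coordinate: (3/5)·0 + (1/5)·3 + (1/5)·1 = 4/5.

(2, 4/5)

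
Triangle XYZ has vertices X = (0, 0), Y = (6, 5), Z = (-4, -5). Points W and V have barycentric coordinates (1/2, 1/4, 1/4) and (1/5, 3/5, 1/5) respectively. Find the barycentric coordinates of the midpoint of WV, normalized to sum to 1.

(7/20, 17/40, 9/40)

Since both coordinate triples sum to 1, the midpoint's barycentrics are the componentwise average.
(1/2+1/5)/2 = 7/20; similarly 17/40 and 9/40.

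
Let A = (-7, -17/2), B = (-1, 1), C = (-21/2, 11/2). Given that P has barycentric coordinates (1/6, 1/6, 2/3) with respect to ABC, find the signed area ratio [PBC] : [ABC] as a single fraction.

The signed ratio [PBC]/[ABC] equals the barycentric coordinate of P at vertex A, which is 1/6.

1/6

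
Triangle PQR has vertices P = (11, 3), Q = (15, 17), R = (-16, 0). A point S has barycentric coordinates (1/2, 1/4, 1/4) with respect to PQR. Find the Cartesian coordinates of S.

S = (1/2)·P + (1/4)·Q + (1/4)·R.
x-coordinate: (1/2)·11 + (1/4)·15 + (1/4)·(-16) = 21/4.
y-coordinate: (1/2)·3 + (1/4)·17 + (1/4)·0 = 23/4.

(21/4, 23/4)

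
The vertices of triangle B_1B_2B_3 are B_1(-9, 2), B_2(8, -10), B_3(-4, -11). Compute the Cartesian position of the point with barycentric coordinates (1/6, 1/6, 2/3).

M = (1/6)·B_1 + (1/6)·B_2 + (2/3)·B_3.
x-coordinate: (1/6)·(-9) + (1/6)·8 + (2/3)·(-4) = -17/6.
y-coordinate: (1/6)·2 + (1/6)·(-10) + (2/3)·(-11) = -26/3.

(-17/6, -26/3)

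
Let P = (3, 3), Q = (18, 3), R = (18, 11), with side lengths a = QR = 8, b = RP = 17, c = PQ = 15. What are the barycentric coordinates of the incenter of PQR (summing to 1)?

The incenter has barycentric coordinates proportional to the opposite side lengths: (8 : 17 : 15).
Normalizing by 8+17+15 = 40 gives (1/5, 17/40, 3/8).

(1/5, 17/40, 3/8)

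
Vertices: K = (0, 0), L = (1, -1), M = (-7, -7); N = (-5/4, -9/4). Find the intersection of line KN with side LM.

Barycentric coordinates of N with respect to KLM: (1/4, 1/2, 1/4).
On side LM the K-coordinate is zero; dropping N's K-weight 1/4 and renormalizing the remaining 1/2 : 1/4 gives weights 2/3, 1/3 on L, M.
J = (2/3)·(1, -1) + (1/3)·(-7, -7) = (-5/3, -3).

(-5/3, -3)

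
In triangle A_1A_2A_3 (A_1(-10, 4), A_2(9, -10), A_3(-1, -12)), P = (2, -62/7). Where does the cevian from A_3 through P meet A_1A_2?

(17/4, -13/2)

Barycentric coordinates of P with respect to A_1A_2A_3: (1/7, 3/7, 3/7).
On side A_1A_2 the A_3-coordinate is zero; dropping P's A_3-weight 3/7 and renormalizing the remaining 1/7 : 3/7 gives weights 1/4, 3/4 on A_1, A_2.
Q = (1/4)·(-10, 4) + (3/4)·(9, -10) = (17/4, -13/2).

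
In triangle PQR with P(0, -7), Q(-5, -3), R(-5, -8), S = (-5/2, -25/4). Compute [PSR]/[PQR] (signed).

[PQR] = ½·(0·(-3−(-8)) + (-5)·(-8−(-7)) + (-5)·(-7−(-3))) = ½·(0 + 5 + 20) = 25/2.
[PSR] = ½·(0·(-25/4−(-8)) + (-5/2)·(-8−(-7)) + (-5)·(-7−(-25/4))) = ½·(0 + 5/2 + 15/4) = 25/8, so the ratio is (25/8)/(25/2) = 1/4.

1/4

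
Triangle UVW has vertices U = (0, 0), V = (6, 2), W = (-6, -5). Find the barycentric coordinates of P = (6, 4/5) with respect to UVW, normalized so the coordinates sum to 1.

Signed area of the reference triangle: [UVW] = ½·(0·(2−(-5)) + 6·(-5−0) + (-6)·(0−2)) = ½·(0 − 30 + 12) = -9.
[PVW] = ½·(6·(2−(-5)) + 6·(-5−(4/5)) + (-6)·(4/5−2)) = ½·(42 − 174/5 + 36/5) = 36/5, so the U-coordinate is (36/5)/(-9) = -4/5.
[UPW] = ½·(0·(4/5−(-5)) + 6·(-5−0) + (-6)·(0−(4/5))) = ½·(0 − 30 + 24/5) = -63/5, so the V-coordinate is 7/5.
[UVP] = ½·(0·(2−(4/5)) + 6·(4/5−0) + 6·(0−2)) = ½·(0 + 24/5 − 12) = -18/5, so the W-coordinate is 2/5.
Check: -4/5 + 7/5 + 2/5 = 1.

(-4/5, 7/5, 2/5)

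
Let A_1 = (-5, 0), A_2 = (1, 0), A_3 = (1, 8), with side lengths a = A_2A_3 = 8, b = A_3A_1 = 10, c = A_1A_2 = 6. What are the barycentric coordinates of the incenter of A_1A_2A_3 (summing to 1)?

(1/3, 5/12, 1/4)

The incenter has barycentric coordinates proportional to the opposite side lengths: (8 : 10 : 6).
Normalizing by 8+10+6 = 24 gives (1/3, 5/12, 1/4).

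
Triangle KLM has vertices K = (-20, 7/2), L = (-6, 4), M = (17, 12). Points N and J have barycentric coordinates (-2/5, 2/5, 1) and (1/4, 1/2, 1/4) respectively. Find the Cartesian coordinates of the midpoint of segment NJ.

Barycentric coordinates of the midpoint are the average: (-3/40, 9/20, 5/8).
Converting: (-3/40)·K + (9/20)·L + (5/8)·M = (377/40, 723/80).

(377/40, 723/80)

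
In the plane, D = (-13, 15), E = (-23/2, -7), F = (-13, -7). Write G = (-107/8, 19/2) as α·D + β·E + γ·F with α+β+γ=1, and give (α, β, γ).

(3/4, -1/4, 1/2)

Signed area of the reference triangle: [DEF] = ½·((-13)·(-7−(-7)) + (-23/2)·(-7−15) + (-13)·(15−(-7))) = ½·(0 + 253 − 286) = -33/2.
[GEF] = ½·((-107/8)·(-7−(-7)) + (-23/2)·(-7−(19/2)) + (-13)·(19/2−(-7))) = ½·(0 + 759/4 − 429/2) = -99/8, so the D-coordinate is (-99/8)/(-33/2) = 3/4.
[DGF] = ½·((-13)·(19/2−(-7)) + (-107/8)·(-7−15) + (-13)·(15−(19/2))) = ½·(-429/2 + 1177/4 − 143/2) = 33/8, so the E-coordinate is -1/4.
[DEG] = ½·((-13)·(-7−(19/2)) + (-23/2)·(19/2−15) + (-107/8)·(15−(-7))) = ½·(429/2 + 253/4 − 1177/4) = -33/4, so the F-coordinate is 1/2.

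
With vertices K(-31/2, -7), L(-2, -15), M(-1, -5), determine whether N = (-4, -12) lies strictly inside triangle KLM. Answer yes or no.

Barycentric coordinates of N: (23/143, 191/286, 49/286).
The three coordinates are positive, positive, positive; a point is interior exactly when all three are positive.

yes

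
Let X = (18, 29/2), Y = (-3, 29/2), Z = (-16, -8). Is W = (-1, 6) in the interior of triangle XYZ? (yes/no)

Barycentric coordinates of W: (311/945, 277/945, 17/45).
The three coordinates are positive, positive, positive; a point is interior exactly when all three are positive.

yes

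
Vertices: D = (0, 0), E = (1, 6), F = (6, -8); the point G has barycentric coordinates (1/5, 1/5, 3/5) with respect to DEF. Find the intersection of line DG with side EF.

Line DG meets EF where the D-coordinate vanishes; zeroing G's D-weight and renormalizing leaves E, F-weights 1/5 : 3/5 → (1/4, 3/4).
So H = (1/4)·E + (3/4)·F = (19/4, -9/2).

(19/4, -9/2)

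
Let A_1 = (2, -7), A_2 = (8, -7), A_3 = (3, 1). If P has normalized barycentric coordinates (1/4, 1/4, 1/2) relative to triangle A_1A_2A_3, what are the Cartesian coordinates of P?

(4, -3)

P = (1/4)·A_1 + (1/4)·A_2 + (1/2)·A_3.
x-coordinate: (1/4)·2 + (1/4)·8 + (1/2)·3 = 4.
y-coordinate: (1/4)·(-7) + (1/4)·(-7) + (1/2)·1 = -3.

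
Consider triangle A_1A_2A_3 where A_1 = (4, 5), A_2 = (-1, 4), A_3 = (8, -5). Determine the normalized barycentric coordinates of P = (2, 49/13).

Signed area of the reference triangle: [A_1A_2A_3] = ½·(4·(4−(-5)) + (-1)·(-5−5) + 8·(5−4)) = ½·(36 + 10 + 8) = 27.
[PA_2A_3] = ½·(2·(4−(-5)) + (-1)·(-5−(49/13)) + 8·(49/13−4)) = ½·(18 + 114/13 − 24/13) = 162/13, so the A_1-coordinate is (162/13)/27 = 6/13.
[A_1PA_3] = ½·(4·(49/13−(-5)) + 2·(-5−5) + 8·(5−(49/13))) = ½·(456/13 − 20 + 128/13) = 162/13, so the A_2-coordinate is 6/13.
[A_1A_2P] = ½·(4·(4−(49/13)) + (-1)·(49/13−5) + 2·(5−4)) = ½·(12/13 + 16/13 + 2) = 27/13, so the A_3-coordinate is 1/13.
Check: 6/13 + 6/13 + 1/13 = 1.

(6/13, 6/13, 1/13)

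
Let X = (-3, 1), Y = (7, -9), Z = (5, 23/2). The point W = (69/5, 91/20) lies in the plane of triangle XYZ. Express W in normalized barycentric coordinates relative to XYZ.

Signed area of the reference triangle: [XYZ] = ½·((-3)·(-9−(23/2)) + 7·(23/2−1) + 5·(1−(-9))) = ½·(123/2 + 147/2 + 50) = 185/2.
[WYZ] = ½·((69/5)·(-9−(23/2)) + 7·(23/2−(91/20)) + 5·(91/20−(-9))) = ½·(-2829/10 + 973/20 + 271/4) = -333/4, so the X-coordinate is (-333/4)/(185/2) = -9/10.
[XWZ] = ½·((-3)·(91/20−(23/2)) + (69/5)·(23/2−1) + 5·(1−(91/20))) = ½·(417/20 + 1449/10 − 71/4) = 74, so the Y-coordinate is 4/5.
[XYW] = ½·((-3)·(-9−(91/20)) + 7·(91/20−1) + (69/5)·(1−(-9))) = ½·(813/20 + 497/20 + 138) = 407/4, so the Z-coordinate is 11/10.
Check: -9/10 + 4/5 + 11/10 = 1.

(-9/10, 4/5, 11/10)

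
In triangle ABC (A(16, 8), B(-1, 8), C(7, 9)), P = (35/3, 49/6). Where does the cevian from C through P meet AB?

(63/5, 8)

Barycentric coordinates of P with respect to ABC: (2/3, 1/6, 1/6).
On side AB the C-coordinate is zero; dropping P's C-weight 1/6 and renormalizing the remaining 2/3 : 1/6 gives weights 4/5, 1/5 on A, B.
Q = (4/5)·(16, 8) + (1/5)·(-1, 8) = (63/5, 8).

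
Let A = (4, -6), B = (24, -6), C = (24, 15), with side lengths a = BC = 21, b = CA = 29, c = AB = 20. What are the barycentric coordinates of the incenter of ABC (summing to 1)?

The incenter has barycentric coordinates proportional to the opposite side lengths: (21 : 29 : 20).
Normalizing by 21+29+20 = 70 gives (3/10, 29/70, 2/7).

(3/10, 29/70, 2/7)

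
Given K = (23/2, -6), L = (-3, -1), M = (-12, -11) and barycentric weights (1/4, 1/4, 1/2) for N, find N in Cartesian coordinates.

N = (1/4)·K + (1/4)·L + (1/2)·M.
x-coordinate: (1/4)·(23/2) + (1/4)·(-3) + (1/2)·(-12) = -31/8.
y-coordinate: (1/4)·(-6) + (1/4)·(-1) + (1/2)·(-11) = -29/4.

(-31/8, -29/4)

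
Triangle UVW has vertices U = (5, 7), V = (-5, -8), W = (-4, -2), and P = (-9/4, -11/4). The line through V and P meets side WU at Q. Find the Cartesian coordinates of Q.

Barycentric coordinates of P with respect to UVW: (1/4, 1/2, 1/4).
On side WU the V-coordinate is zero; dropping P's V-weight 1/2 and renormalizing the remaining 1/4 : 1/4 gives weights 1/2, 1/2 on W, U.
Q = (1/2)·(-4, -2) + (1/2)·(5, 7) = (1/2, 5/2).

(1/2, 5/2)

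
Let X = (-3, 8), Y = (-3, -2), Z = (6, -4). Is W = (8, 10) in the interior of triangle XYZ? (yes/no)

Barycentric coordinates of W: (13/9, -5/3, 11/9).
The three coordinates are positive, negative, positive; a point is interior exactly when all three are positive.

no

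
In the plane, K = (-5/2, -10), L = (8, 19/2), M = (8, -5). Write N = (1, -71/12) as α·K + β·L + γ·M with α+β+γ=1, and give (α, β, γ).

Signed area of the reference triangle: [KLM] = ½·((-5/2)·(19/2−(-5)) + 8·(-5−(-10)) + 8·(-10−(19/2))) = ½·(-145/4 + 40 − 156) = -609/8.
[NLM] = ½·(1·(19/2−(-5)) + 8·(-5−(-71/12)) + 8·(-71/12−(19/2))) = ½·(29/2 + 22/3 − 370/3) = -203/4, so the K-coordinate is (-203/4)/(-609/8) = 2/3.
[KNM] = ½·((-5/2)·(-71/12−(-5)) + 1·(-5−(-10)) + 8·(-10−(-71/12))) = ½·(55/24 + 5 − 98/3) = -203/16, so the L-coordinate is 1/6.
[KLN] = ½·((-5/2)·(19/2−(-71/12)) + 8·(-71/12−(-10)) + 1·(-10−(19/2))) = ½·(-925/24 + 98/3 − 39/2) = -203/16, so the M-coordinate is 1/6.

(2/3, 1/6, 1/6)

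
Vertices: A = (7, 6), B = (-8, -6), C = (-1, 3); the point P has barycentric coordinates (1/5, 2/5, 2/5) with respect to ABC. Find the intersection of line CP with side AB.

Line CP meets AB where the C-coordinate vanishes; zeroing P's C-weight and renormalizing leaves A, B-weights 1/5 : 2/5 → (1/3, 2/3).
So Q = (1/3)·A + (2/3)·B = (-3, -2).

(-3, -2)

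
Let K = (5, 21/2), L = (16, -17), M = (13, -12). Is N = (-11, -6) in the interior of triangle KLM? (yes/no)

no

Barycentric coordinates of N: (-204/55, -984/55, 113/5).
The three coordinates are negative, negative, positive; a point is interior exactly when all three are positive.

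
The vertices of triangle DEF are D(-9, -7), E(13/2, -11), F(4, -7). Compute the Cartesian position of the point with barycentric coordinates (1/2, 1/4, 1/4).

(-15/8, -8)

G = (1/2)·D + (1/4)·E + (1/4)·F.
x-coordinate: (1/2)·(-9) + (1/4)·(13/2) + (1/4)·4 = -15/8.
y-coordinate: (1/2)·(-7) + (1/4)·(-11) + (1/4)·(-7) = -8.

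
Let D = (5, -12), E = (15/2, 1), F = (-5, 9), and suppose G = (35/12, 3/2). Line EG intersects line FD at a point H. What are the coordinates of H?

Barycentric coordinates of G with respect to DEF: (1/6, 1/2, 1/3).
On side FD the E-coordinate is zero; dropping G's E-weight 1/2 and renormalizing the remaining 1/3 : 1/6 gives weights 2/3, 1/3 on F, D.
H = (2/3)·(-5, 9) + (1/3)·(5, -12) = (-5/3, 2).

(-5/3, 2)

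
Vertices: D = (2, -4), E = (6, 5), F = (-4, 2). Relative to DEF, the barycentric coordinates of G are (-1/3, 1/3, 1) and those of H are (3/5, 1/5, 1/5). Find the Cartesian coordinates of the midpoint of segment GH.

Barycentric coordinates of the midpoint are the average: (2/15, 4/15, 3/5).
Converting: (2/15)·D + (4/15)·E + (3/5)·F = (-8/15, 2).

(-8/15, 2)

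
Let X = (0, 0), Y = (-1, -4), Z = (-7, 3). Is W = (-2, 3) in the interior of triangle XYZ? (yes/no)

no

Barycentric coordinates of W: (35/31, -15/31, 11/31).
The three coordinates are positive, negative, positive; a point is interior exactly when all three are positive.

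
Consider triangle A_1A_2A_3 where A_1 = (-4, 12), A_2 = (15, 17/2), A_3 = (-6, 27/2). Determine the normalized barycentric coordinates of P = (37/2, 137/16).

(-7/8, 5/4, 5/8)

Signed area of the reference triangle: [A_1A_2A_3] = ½·((-4)·(17/2−(27/2)) + 15·(27/2−12) + (-6)·(12−(17/2))) = ½·(20 + 45/2 − 21) = 43/4.
[PA_2A_3] = ½·((37/2)·(17/2−(27/2)) + 15·(27/2−(137/16)) + (-6)·(137/16−(17/2))) = ½·(-185/2 + 1185/16 − 3/8) = -301/32, so the A_1-coordinate is (-301/32)/(43/4) = -7/8.
[A_1PA_3] = ½·((-4)·(137/16−(27/2)) + (37/2)·(27/2−12) + (-6)·(12−(137/16))) = ½·(79/4 + 111/4 − 165/8) = 215/16, so the A_2-coordinate is 5/4.
[A_1A_2P] = ½·((-4)·(17/2−(137/16)) + 15·(137/16−12) + (37/2)·(12−(17/2))) = ½·(1/4 − 825/16 + 259/4) = 215/32, so the A_3-coordinate is 5/8.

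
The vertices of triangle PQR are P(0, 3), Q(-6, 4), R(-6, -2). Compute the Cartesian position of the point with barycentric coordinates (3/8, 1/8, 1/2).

S = (3/8)·P + (1/8)·Q + (1/2)·R.
x-coordinate: (3/8)·0 + (1/8)·(-6) + (1/2)·(-6) = -15/4.
y-coordinate: (3/8)·3 + (1/8)·4 + (1/2)·(-2) = 5/8.

(-15/4, 5/8)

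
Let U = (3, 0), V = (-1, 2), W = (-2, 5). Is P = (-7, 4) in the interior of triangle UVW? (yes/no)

Barycentric coordinates of P: (-8/5, 3, -2/5).
The three coordinates are negative, positive, negative; a point is interior exactly when all three are positive.

no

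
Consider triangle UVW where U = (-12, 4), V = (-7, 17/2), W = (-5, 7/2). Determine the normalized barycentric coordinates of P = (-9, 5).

Signed area of the reference triangle: [UVW] = ½·((-12)·(17/2−(7/2)) + (-7)·(7/2−4) + (-5)·(4−(17/2))) = ½·(-60 + 7/2 + 45/2) = -17.
[PVW] = ½·((-9)·(17/2−(7/2)) + (-7)·(7/2−5) + (-5)·(5−(17/2))) = ½·(-45 + 21/2 + 35/2) = -17/2, so the U-coordinate is (-17/2)/(-17) = 1/2.
[UPW] = ½·((-12)·(5−(7/2)) + (-9)·(7/2−4) + (-5)·(4−5)) = ½·(-18 + 9/2 + 5) = -17/4, so the V-coordinate is 1/4.
[UVP] = ½·((-12)·(17/2−5) + (-7)·(5−4) + (-9)·(4−(17/2))) = ½·(-42 − 7 + 81/2) = -17/4, so the W-coordinate is 1/4.

(1/2, 1/4, 1/4)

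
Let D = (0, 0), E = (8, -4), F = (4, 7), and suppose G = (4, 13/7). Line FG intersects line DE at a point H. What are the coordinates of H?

(4, -2)

Barycentric coordinates of G with respect to DEF: (2/7, 2/7, 3/7).
On side DE the F-coordinate is zero; dropping G's F-weight 3/7 and renormalizing the remaining 2/7 : 2/7 gives weights 1/2, 1/2 on D, E.
H = (1/2)·(0, 0) + (1/2)·(8, -4) = (4, -2).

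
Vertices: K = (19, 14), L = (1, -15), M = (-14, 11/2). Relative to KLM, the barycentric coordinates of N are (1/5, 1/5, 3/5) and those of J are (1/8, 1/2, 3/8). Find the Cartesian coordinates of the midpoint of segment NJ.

Barycentric coordinates of the midpoint are the average: (13/80, 7/20, 39/80).
Converting: (13/80)·K + (7/20)·L + (39/80)·M = (-271/80, -47/160).

(-271/80, -47/160)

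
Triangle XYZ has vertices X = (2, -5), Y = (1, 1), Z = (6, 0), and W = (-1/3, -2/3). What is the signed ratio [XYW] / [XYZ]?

-1/3

[XYZ] = ½·(2·(1−0) + 1·(0−(-5)) + 6·(-5−1)) = ½·(2 + 5 − 36) = -29/2.
[XYW] = ½·(2·(1−(-2/3)) + 1·(-2/3−(-5)) + (-1/3)·(-5−1)) = ½·(10/3 + 13/3 + 2) = 29/6, so the ratio is (29/6)/(-29/2) = -1/3.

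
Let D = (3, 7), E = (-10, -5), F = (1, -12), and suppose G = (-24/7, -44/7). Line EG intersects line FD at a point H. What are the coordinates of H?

Barycentric coordinates of G with respect to DEF: (1/7, 3/7, 3/7).
On side FD the E-coordinate is zero; dropping G's E-weight 3/7 and renormalizing the remaining 3/7 : 1/7 gives weights 3/4, 1/4 on F, D.
H = (3/4)·(1, -12) + (1/4)·(3, 7) = (3/2, -29/4).

(3/2, -29/4)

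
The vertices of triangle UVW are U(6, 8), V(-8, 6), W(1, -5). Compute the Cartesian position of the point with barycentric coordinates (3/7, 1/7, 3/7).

(13/7, 15/7)

P = (3/7)·U + (1/7)·V + (3/7)·W.
x-coordinate: (3/7)·6 + (1/7)·(-8) + (3/7)·1 = 13/7.
y-coordinate: (3/7)·8 + (1/7)·6 + (3/7)·(-5) = 15/7.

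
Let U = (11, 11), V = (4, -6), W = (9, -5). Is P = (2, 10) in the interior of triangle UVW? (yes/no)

no

Barycentric coordinates of P: (41/39, 71/39, -73/39).
The three coordinates are positive, positive, negative; a point is interior exactly when all three are positive.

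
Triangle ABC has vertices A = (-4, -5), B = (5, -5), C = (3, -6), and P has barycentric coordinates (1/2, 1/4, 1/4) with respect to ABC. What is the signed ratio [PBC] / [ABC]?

The signed ratio [PBC]/[ABC] equals the barycentric coordinate of P at vertex A, which is 1/2.

1/2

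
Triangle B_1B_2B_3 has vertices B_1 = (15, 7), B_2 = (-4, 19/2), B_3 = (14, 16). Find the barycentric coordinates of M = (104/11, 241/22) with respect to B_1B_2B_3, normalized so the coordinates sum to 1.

(4/11, 3/11, 4/11)

Signed area of the reference triangle: [B_1B_2B_3] = ½·(15·(19/2−16) + (-4)·(16−7) + 14·(7−(19/2))) = ½·(-195/2 − 36 − 35) = -337/4.
[MB_2B_3] = ½·((104/11)·(19/2−16) + (-4)·(16−(241/22)) + 14·(241/22−(19/2))) = ½·(-676/11 − 222/11 + 224/11) = -337/11, so the B_1-coordinate is (-337/11)/(-337/4) = 4/11.
[B_1MB_3] = ½·(15·(241/22−16) + (104/11)·(16−7) + 14·(7−(241/22))) = ½·(-1665/22 + 936/11 − 609/11) = -1011/44, so the B_2-coordinate is 3/11.
[B_1B_2M] = ½·(15·(19/2−(241/22)) + (-4)·(241/22−7) + (104/11)·(7−(19/2))) = ½·(-240/11 − 174/11 − 260/11) = -337/11, so the B_3-coordinate is 4/11.
Check: 4/11 + 3/11 + 4/11 = 1.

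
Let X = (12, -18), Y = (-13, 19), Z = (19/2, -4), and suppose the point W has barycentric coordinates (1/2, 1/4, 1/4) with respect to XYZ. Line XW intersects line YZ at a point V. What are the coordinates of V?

Line XW meets YZ where the X-coordinate vanishes; zeroing W's X-weight and renormalizing leaves Y, Z-weights 1/4 : 1/4 → (1/2, 1/2).
So V = (1/2)·Y + (1/2)·Z = (-7/4, 15/2).

(-7/4, 15/2)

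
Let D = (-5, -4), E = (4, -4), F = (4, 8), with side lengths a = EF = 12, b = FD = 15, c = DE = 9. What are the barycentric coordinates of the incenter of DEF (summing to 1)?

The incenter has barycentric coordinates proportional to the opposite side lengths: (12 : 15 : 9).
Normalizing by 12+15+9 = 36 gives (1/3, 5/12, 1/4).

(1/3, 5/12, 1/4)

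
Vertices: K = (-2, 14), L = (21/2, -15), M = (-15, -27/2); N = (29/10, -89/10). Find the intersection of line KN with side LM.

(33/8, -117/8)

Barycentric coordinates of N with respect to KLM: (1/5, 3/5, 1/5).
On side LM the K-coordinate is zero; dropping N's K-weight 1/5 and renormalizing the remaining 3/5 : 1/5 gives weights 3/4, 1/4 on L, M.
J = (3/4)·(21/2, -15) + (1/4)·(-15, -27/2) = (33/8, -117/8).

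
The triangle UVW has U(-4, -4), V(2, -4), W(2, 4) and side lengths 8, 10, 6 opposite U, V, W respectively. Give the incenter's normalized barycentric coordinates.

(1/3, 5/12, 1/4)

The incenter has barycentric coordinates proportional to the opposite side lengths: (8 : 10 : 6).
Normalizing by 8+10+6 = 24 gives (1/3, 5/12, 1/4).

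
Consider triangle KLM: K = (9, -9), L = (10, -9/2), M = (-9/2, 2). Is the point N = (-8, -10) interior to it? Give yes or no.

Barycentric coordinates of N: (787/287, -802/287, 302/287).
The three coordinates are positive, negative, positive; a point is interior exactly when all three are positive.

no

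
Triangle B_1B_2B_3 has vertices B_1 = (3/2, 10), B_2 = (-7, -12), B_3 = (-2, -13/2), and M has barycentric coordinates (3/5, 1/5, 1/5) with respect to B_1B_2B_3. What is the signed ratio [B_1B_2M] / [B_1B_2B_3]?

1/5

The signed ratio [B_1B_2M]/[B_1B_2B_3] equals the barycentric coordinate of M at vertex B_3, which is 1/5.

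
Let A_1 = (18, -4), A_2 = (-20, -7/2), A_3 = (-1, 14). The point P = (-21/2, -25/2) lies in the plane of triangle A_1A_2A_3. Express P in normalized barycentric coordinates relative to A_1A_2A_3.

Signed area of the reference triangle: [A_1A_2A_3] = ½·(18·(-7/2−14) + (-20)·(14−(-4)) + (-1)·(-4−(-7/2))) = ½·(-315 − 360 + 1/2) = -1349/4.
[PA_2A_3] = ½·((-21/2)·(-7/2−14) + (-20)·(14−(-25/2)) + (-1)·(-25/2−(-7/2))) = ½·(735/4 − 530 + 9) = -1349/8, so the A_1-coordinate is (-1349/8)/(-1349/4) = 1/2.
[A_1PA_3] = ½·(18·(-25/2−14) + (-21/2)·(14−(-4)) + (-1)·(-4−(-25/2))) = ½·(-477 − 189 − 17/2) = -1349/4, so the A_2-coordinate is 1.
[A_1A_2P] = ½·(18·(-7/2−(-25/2)) + (-20)·(-25/2−(-4)) + (-21/2)·(-4−(-7/2))) = ½·(162 + 170 + 21/4) = 1349/8, so the A_3-coordinate is -1/2.

(1/2, 1, -1/2)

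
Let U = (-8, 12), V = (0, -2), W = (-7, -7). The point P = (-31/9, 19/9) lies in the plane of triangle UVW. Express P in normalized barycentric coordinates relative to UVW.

Signed area of the reference triangle: [UVW] = ½·((-8)·(-2−(-7)) + 0·(-7−12) + (-7)·(12−(-2))) = ½·(-40 + 0 − 98) = -69.
[PVW] = ½·((-31/9)·(-2−(-7)) + 0·(-7−(19/9)) + (-7)·(19/9−(-2))) = ½·(-155/9 + 0 − 259/9) = -23, so the U-coordinate is (-23)/(-69) = 1/3.
[UPW] = ½·((-8)·(19/9−(-7)) + (-31/9)·(-7−12) + (-7)·(12−(19/9))) = ½·(-656/9 + 589/9 − 623/9) = -115/3, so the V-coordinate is 5/9.
[UVP] = ½·((-8)·(-2−(19/9)) + 0·(19/9−12) + (-31/9)·(12−(-2))) = ½·(296/9 + 0 − 434/9) = -23/3, so the W-coordinate is 1/9.
Check: 1/3 + 5/9 + 1/9 = 1.

(1/3, 5/9, 1/9)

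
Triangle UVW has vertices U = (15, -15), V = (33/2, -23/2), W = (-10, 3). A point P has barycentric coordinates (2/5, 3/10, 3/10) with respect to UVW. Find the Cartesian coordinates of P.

P = (2/5)·U + (3/10)·V + (3/10)·W.
x-coordinate: (2/5)·15 + (3/10)·(33/2) + (3/10)·(-10) = 159/20.
y-coordinate: (2/5)·(-15) + (3/10)·(-23/2) + (3/10)·3 = -171/20.

(159/20, -171/20)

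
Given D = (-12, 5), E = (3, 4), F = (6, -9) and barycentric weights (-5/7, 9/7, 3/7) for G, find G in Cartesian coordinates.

G = (-5/7)·D + (9/7)·E + (3/7)·F.
x-coordinate: (-5/7)·(-12) + (9/7)·3 + (3/7)·6 = 15.
y-coordinate: (-5/7)·5 + (9/7)·4 + (3/7)·(-9) = -16/7.

(15, -16/7)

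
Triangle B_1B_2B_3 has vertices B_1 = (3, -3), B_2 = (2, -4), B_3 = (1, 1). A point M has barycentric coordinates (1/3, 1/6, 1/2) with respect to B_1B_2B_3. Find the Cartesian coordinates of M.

M = (1/3)·B_1 + (1/6)·B_2 + (1/2)·B_3.
x-coordinate: (1/3)·3 + (1/6)·2 + (1/2)·1 = 11/6.
y-coordinate: (1/3)·(-3) + (1/6)·(-4) + (1/2)·1 = -7/6.

(11/6, -7/6)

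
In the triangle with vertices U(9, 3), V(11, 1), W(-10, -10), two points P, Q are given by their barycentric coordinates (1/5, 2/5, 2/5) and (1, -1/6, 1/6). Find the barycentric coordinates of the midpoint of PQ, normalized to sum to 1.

(3/5, 7/60, 17/60)

Since both coordinate triples sum to 1, the midpoint's barycentrics are the componentwise average.
(1/5+1)/2 = 3/5; similarly 7/60 and 17/60.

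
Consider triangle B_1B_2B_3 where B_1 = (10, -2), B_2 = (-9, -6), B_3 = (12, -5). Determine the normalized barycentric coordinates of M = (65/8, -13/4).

(5/8, 1/8, 1/4)

Signed area of the reference triangle: [B_1B_2B_3] = ½·(10·(-6−(-5)) + (-9)·(-5−(-2)) + 12·(-2−(-6))) = ½·(-10 + 27 + 48) = 65/2.
[MB_2B_3] = ½·((65/8)·(-6−(-5)) + (-9)·(-5−(-13/4)) + 12·(-13/4−(-6))) = ½·(-65/8 + 63/4 + 33) = 325/16, so the B_1-coordinate is (325/16)/(65/2) = 5/8.
[B_1MB_3] = ½·(10·(-13/4−(-5)) + (65/8)·(-5−(-2)) + 12·(-2−(-13/4))) = ½·(35/2 − 195/8 + 15) = 65/16, so the B_2-coordinate is 1/8.
[B_1B_2M] = ½·(10·(-6−(-13/4)) + (-9)·(-13/4−(-2)) + (65/8)·(-2−(-6))) = ½·(-55/2 + 45/4 + 65/2) = 65/8, so the B_3-coordinate is 1/4.
Check: 5/8 + 1/8 + 1/4 = 1.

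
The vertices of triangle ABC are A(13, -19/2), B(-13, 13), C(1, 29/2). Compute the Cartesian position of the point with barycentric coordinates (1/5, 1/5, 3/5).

(3/5, 47/5)

P = (1/5)·A + (1/5)·B + (3/5)·C.
x-coordinate: (1/5)·13 + (1/5)·(-13) + (3/5)·1 = 3/5.
y-coordinate: (1/5)·(-19/2) + (1/5)·13 + (3/5)·(29/2) = 47/5.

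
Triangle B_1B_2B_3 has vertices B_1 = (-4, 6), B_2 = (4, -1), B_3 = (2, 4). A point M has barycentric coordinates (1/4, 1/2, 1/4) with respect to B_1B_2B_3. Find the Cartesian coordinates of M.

(3/2, 2)

M = (1/4)·B_1 + (1/2)·B_2 + (1/4)·B_3.
x-coordinate: (1/4)·(-4) + (1/2)·4 + (1/4)·2 = 3/2.
y-coordinate: (1/4)·6 + (1/2)·(-1) + (1/4)·4 = 2.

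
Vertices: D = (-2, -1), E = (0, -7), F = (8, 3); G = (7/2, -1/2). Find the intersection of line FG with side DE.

(-1, -4)

Barycentric coordinates of G with respect to DEF: (1/4, 1/4, 1/2).
On side DE the F-coordinate is zero; dropping G's F-weight 1/2 and renormalizing the remaining 1/4 : 1/4 gives weights 1/2, 1/2 on D, E.
H = (1/2)·(-2, -1) + (1/2)·(0, -7) = (-1, -4).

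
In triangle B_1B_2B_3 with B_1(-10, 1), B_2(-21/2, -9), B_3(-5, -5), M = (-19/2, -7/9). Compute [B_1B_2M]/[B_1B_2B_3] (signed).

1/9

[B_1B_2B_3] = ½·((-10)·(-9−(-5)) + (-21/2)·(-5−1) + (-5)·(1−(-9))) = ½·(40 + 63 − 50) = 53/2.
[B_1B_2M] = ½·((-10)·(-9−(-7/9)) + (-21/2)·(-7/9−1) + (-19/2)·(1−(-9))) = ½·(740/9 + 56/3 − 95) = 53/18, so the ratio is (53/18)/(53/2) = 1/9.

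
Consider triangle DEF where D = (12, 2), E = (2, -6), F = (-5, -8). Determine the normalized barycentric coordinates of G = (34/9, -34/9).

Signed area of the reference triangle: [DEF] = ½·(12·(-6−(-8)) + 2·(-8−2) + (-5)·(2−(-6))) = ½·(24 − 20 − 40) = -18.
[GEF] = ½·((34/9)·(-6−(-8)) + 2·(-8−(-34/9)) + (-5)·(-34/9−(-6))) = ½·(68/9 − 76/9 − 100/9) = -6, so the D-coordinate is (-6)/(-18) = 1/3.
[DGF] = ½·(12·(-34/9−(-8)) + (34/9)·(-8−2) + (-5)·(2−(-34/9))) = ½·(152/3 − 340/9 − 260/9) = -8, so the E-coordinate is 4/9.
[DEG] = ½·(12·(-6−(-34/9)) + 2·(-34/9−2) + (34/9)·(2−(-6))) = ½·(-80/3 − 104/9 + 272/9) = -4, so the F-coordinate is 2/9.

(1/3, 4/9, 2/9)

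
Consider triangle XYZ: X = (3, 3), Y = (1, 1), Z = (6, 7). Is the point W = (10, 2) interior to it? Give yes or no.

no

Barycentric coordinates of W: (49/2, -31/2, -8).
The three coordinates are positive, negative, negative; a point is interior exactly when all three are positive.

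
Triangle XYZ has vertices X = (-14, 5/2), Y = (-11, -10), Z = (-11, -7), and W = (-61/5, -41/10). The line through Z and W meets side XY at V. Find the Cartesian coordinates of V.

Barycentric coordinates of W with respect to XYZ: (2/5, 3/10, 3/10).
On side XY the Z-coordinate is zero; dropping W's Z-weight 3/10 and renormalizing the remaining 2/5 : 3/10 gives weights 4/7, 3/7 on X, Y.
V = (4/7)·(-14, 5/2) + (3/7)·(-11, -10) = (-89/7, -20/7).

(-89/7, -20/7)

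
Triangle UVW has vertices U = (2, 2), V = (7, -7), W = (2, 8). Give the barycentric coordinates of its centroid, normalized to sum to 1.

(1/3, 1/3, 1/3)

The centroid is the average of the vertices, so each weight is 1/3.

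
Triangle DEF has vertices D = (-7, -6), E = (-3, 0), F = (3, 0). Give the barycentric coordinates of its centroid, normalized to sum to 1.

(1/3, 1/3, 1/3)

The centroid is the average of the vertices, so each weight is 1/3.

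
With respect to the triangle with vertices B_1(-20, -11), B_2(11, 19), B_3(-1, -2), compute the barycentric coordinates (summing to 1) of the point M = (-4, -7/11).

Signed area of the reference triangle: [B_1B_2B_3] = ½·((-20)·(19−(-2)) + 11·(-2−(-11)) + (-1)·(-11−19)) = ½·(-420 + 99 + 30) = -291/2.
[MB_2B_3] = ½·((-4)·(19−(-2)) + 11·(-2−(-7/11)) + (-1)·(-7/11−19)) = ½·(-84 − 15 + 216/11) = -873/22, so the B_1-coordinate is (-873/22)/(-291/2) = 3/11.
[B_1MB_3] = ½·((-20)·(-7/11−(-2)) + (-4)·(-2−(-11)) + (-1)·(-11−(-7/11))) = ½·(-300/11 − 36 + 114/11) = -291/11, so the B_2-coordinate is 2/11.
[B_1B_2M] = ½·((-20)·(19−(-7/11)) + 11·(-7/11−(-11)) + (-4)·(-11−19)) = ½·(-4320/11 + 114 + 120) = -873/11, so the B_3-coordinate is 6/11.

(3/11, 2/11, 6/11)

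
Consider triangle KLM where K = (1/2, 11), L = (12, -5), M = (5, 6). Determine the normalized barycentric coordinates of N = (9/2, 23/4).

Signed area of the reference triangle: [KLM] = ½·((1/2)·(-5−6) + 12·(6−11) + 5·(11−(-5))) = ½·(-11/2 − 60 + 80) = 29/4.
[NLM] = ½·((9/2)·(-5−6) + 12·(6−(23/4)) + 5·(23/4−(-5))) = ½·(-99/2 + 3 + 215/4) = 29/8, so the K-coordinate is (29/8)/(29/4) = 1/2.
[KNM] = ½·((1/2)·(23/4−6) + (9/2)·(6−11) + 5·(11−(23/4))) = ½·(-1/8 − 45/2 + 105/4) = 29/16, so the L-coordinate is 1/4.
[KLN] = ½·((1/2)·(-5−(23/4)) + 12·(23/4−11) + (9/2)·(11−(-5))) = ½·(-43/8 − 63 + 72) = 29/16, so the M-coordinate is 1/4.

(1/2, 1/4, 1/4)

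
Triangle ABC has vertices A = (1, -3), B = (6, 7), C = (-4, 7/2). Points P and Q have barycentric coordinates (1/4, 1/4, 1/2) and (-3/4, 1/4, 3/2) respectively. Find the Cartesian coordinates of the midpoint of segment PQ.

(-11/4, 6)

Barycentric coordinates of the midpoint are the average: (-1/4, 1/4, 1).
Converting: (-1/4)·A + (1/4)·B + 1·C = (-11/4, 6).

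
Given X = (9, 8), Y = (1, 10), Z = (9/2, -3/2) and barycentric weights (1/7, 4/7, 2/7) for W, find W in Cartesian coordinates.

(22/7, 45/7)

W = (1/7)·X + (4/7)·Y + (2/7)·Z.
x-coordinate: (1/7)·9 + (4/7)·1 + (2/7)·(9/2) = 22/7.
y-coordinate: (1/7)·8 + (4/7)·10 + (2/7)·(-3/2) = 45/7.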